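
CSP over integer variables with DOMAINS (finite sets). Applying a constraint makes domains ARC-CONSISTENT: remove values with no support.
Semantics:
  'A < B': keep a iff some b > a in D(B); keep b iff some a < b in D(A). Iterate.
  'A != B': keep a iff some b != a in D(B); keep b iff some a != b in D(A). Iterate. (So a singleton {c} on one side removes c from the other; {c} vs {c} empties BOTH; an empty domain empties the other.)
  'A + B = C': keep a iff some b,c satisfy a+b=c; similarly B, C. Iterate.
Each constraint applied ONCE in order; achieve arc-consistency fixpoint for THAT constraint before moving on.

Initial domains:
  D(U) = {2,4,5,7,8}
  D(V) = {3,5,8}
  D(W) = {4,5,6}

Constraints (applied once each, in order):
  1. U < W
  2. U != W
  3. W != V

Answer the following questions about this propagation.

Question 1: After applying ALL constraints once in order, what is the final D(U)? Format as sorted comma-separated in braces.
Answer: {2,4,5}

Derivation:
Constraint 1 (U < W) on D(U)={2,4,5,7,8} D(W)={4,5,6}: U {2,4,5,7,8}->{2,4,5}
Constraint 2 (U != W) on D(U)={2,4,5} D(W)={4,5,6}: no change
Constraint 3 (W != V) on D(W)={4,5,6} D(V)={3,5,8}: no change
So after all 3 constraints: D(U) = {2,4,5}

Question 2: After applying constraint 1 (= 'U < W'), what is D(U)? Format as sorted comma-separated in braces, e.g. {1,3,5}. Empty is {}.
Answer: {2,4,5}

Derivation:
Constraint 1 (U < W) on D(U)={2,4,5,7,8} D(W)={4,5,6}: U {2,4,5,7,8}->{2,4,5}
So after constraint 1: D(U) = {2,4,5}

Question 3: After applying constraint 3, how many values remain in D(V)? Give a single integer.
Answer: 3

Derivation:
Constraint 1 (U < W) on D(U)={2,4,5,7,8} D(W)={4,5,6}: U {2,4,5,7,8}->{2,4,5}
Constraint 2 (U != W) on D(U)={2,4,5} D(W)={4,5,6}: no change
Constraint 3 (W != V) on D(W)={4,5,6} D(V)={3,5,8}: no change
So after constraint 3: D(V)={3,5,8}, size = 3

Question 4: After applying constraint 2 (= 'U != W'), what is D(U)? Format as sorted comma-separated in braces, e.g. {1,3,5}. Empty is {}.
Answer: {2,4,5}

Derivation:
Constraint 1 (U < W) on D(U)={2,4,5,7,8} D(W)={4,5,6}: U {2,4,5,7,8}->{2,4,5}
Constraint 2 (U != W) on D(U)={2,4,5} D(W)={4,5,6}: no change
So after constraint 2: D(U) = {2,4,5}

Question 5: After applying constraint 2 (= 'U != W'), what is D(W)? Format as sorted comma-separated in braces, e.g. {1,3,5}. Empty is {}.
Constraint 1 (U < W) on D(U)={2,4,5,7,8} D(W)={4,5,6}: U {2,4,5,7,8}->{2,4,5}
Constraint 2 (U != W) on D(U)={2,4,5} D(W)={4,5,6}: no change
So after constraint 2: D(W) = {4,5,6}

Answer: {4,5,6}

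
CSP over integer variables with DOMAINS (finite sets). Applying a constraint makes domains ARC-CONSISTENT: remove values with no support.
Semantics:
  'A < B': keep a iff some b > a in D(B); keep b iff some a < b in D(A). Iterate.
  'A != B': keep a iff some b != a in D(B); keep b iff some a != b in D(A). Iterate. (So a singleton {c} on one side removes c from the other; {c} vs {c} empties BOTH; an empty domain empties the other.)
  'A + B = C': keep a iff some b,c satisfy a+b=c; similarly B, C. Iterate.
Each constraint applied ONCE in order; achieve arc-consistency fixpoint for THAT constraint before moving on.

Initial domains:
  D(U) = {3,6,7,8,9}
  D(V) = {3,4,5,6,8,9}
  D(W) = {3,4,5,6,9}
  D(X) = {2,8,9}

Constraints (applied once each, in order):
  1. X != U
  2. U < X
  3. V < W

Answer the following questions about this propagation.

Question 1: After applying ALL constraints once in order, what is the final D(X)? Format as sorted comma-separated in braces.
Constraint 1 (X != U) on D(X)={2,8,9} D(U)={3,6,7,8,9}: no change
Constraint 2 (U < X) on D(U)={3,6,7,8,9} D(X)={2,8,9}: U {3,6,7,8,9}->{3,6,7,8}; X {2,8,9}->{8,9}
Constraint 3 (V < W) on D(V)={3,4,5,6,8,9} D(W)={3,4,5,6,9}: V {3,4,5,6,8,9}->{3,4,5,6,8}; W {3,4,5,6,9}->{4,5,6,9}
So after all 3 constraints: D(X) = {8,9}

Answer: {8,9}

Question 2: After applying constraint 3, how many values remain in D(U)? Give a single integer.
Answer: 4

Derivation:
Constraint 1 (X != U) on D(X)={2,8,9} D(U)={3,6,7,8,9}: no change
Constraint 2 (U < X) on D(U)={3,6,7,8,9} D(X)={2,8,9}: U {3,6,7,8,9}->{3,6,7,8}; X {2,8,9}->{8,9}
Constraint 3 (V < W) on D(V)={3,4,5,6,8,9} D(W)={3,4,5,6,9}: V {3,4,5,6,8,9}->{3,4,5,6,8}; W {3,4,5,6,9}->{4,5,6,9}
So after constraint 3: D(U)={3,6,7,8}, size = 4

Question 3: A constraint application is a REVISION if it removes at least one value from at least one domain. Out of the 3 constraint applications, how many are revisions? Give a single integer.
Constraint 1 (X != U) on D(X)={2,8,9} D(U)={3,6,7,8,9}: no change => not a revision
Constraint 2 (U < X) on D(U)={3,6,7,8,9} D(X)={2,8,9}: U {3,6,7,8,9}->{3,6,7,8}; X {2,8,9}->{8,9} => REVISION
Constraint 3 (V < W) on D(V)={3,4,5,6,8,9} D(W)={3,4,5,6,9}: V {3,4,5,6,8,9}->{3,4,5,6,8}; W {3,4,5,6,9}->{4,5,6,9} => REVISION
Total revisions = 2

Answer: 2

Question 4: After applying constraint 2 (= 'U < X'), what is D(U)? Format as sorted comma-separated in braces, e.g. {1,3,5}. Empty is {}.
Answer: {3,6,7,8}

Derivation:
Constraint 1 (X != U) on D(X)={2,8,9} D(U)={3,6,7,8,9}: no change
Constraint 2 (U < X) on D(U)={3,6,7,8,9} D(X)={2,8,9}: U {3,6,7,8,9}->{3,6,7,8}; X {2,8,9}->{8,9}
So after constraint 2: D(U) = {3,6,7,8}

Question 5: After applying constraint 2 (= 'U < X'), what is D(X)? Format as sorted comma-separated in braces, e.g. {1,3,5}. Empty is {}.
Answer: {8,9}

Derivation:
Constraint 1 (X != U) on D(X)={2,8,9} D(U)={3,6,7,8,9}: no change
Constraint 2 (U < X) on D(U)={3,6,7,8,9} D(X)={2,8,9}: U {3,6,7,8,9}->{3,6,7,8}; X {2,8,9}->{8,9}
So after constraint 2: D(X) = {8,9}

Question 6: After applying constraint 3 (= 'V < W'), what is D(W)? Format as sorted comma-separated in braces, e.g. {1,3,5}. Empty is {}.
Answer: {4,5,6,9}

Derivation:
Constraint 1 (X != U) on D(X)={2,8,9} D(U)={3,6,7,8,9}: no change
Constraint 2 (U < X) on D(U)={3,6,7,8,9} D(X)={2,8,9}: U {3,6,7,8,9}->{3,6,7,8}; X {2,8,9}->{8,9}
Constraint 3 (V < W) on D(V)={3,4,5,6,8,9} D(W)={3,4,5,6,9}: V {3,4,5,6,8,9}->{3,4,5,6,8}; W {3,4,5,6,9}->{4,5,6,9}
So after constraint 3: D(W) = {4,5,6,9}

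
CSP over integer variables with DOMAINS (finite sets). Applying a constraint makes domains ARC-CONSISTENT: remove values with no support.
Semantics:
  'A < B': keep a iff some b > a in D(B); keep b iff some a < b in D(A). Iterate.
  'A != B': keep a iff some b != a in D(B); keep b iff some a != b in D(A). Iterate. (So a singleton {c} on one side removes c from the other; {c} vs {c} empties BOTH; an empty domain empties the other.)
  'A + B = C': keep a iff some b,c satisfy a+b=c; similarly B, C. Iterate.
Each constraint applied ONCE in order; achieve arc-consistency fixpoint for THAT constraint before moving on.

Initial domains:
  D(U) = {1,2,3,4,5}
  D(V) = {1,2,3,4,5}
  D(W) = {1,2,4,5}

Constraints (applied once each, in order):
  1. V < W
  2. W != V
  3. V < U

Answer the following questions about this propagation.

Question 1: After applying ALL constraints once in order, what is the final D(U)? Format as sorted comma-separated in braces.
Answer: {2,3,4,5}

Derivation:
Constraint 1 (V < W) on D(V)={1,2,3,4,5} D(W)={1,2,4,5}: V {1,2,3,4,5}->{1,2,3,4}; W {1,2,4,5}->{2,4,5}
Constraint 2 (W != V) on D(W)={2,4,5} D(V)={1,2,3,4}: no change
Constraint 3 (V < U) on D(V)={1,2,3,4} D(U)={1,2,3,4,5}: U {1,2,3,4,5}->{2,3,4,5}
So after all 3 constraints: D(U) = {2,3,4,5}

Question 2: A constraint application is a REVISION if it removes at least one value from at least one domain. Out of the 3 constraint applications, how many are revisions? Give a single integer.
Answer: 2

Derivation:
Constraint 1 (V < W) on D(V)={1,2,3,4,5} D(W)={1,2,4,5}: V {1,2,3,4,5}->{1,2,3,4}; W {1,2,4,5}->{2,4,5} => REVISION
Constraint 2 (W != V) on D(W)={2,4,5} D(V)={1,2,3,4}: no change => not a revision
Constraint 3 (V < U) on D(V)={1,2,3,4} D(U)={1,2,3,4,5}: U {1,2,3,4,5}->{2,3,4,5} => REVISION
Total revisions = 2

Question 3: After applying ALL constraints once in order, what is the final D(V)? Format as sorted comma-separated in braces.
Constraint 1 (V < W) on D(V)={1,2,3,4,5} D(W)={1,2,4,5}: V {1,2,3,4,5}->{1,2,3,4}; W {1,2,4,5}->{2,4,5}
Constraint 2 (W != V) on D(W)={2,4,5} D(V)={1,2,3,4}: no change
Constraint 3 (V < U) on D(V)={1,2,3,4} D(U)={1,2,3,4,5}: U {1,2,3,4,5}->{2,3,4,5}
So after all 3 constraints: D(V) = {1,2,3,4}

Answer: {1,2,3,4}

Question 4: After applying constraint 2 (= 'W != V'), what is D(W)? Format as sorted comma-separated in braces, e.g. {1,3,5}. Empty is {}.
Answer: {2,4,5}

Derivation:
Constraint 1 (V < W) on D(V)={1,2,3,4,5} D(W)={1,2,4,5}: V {1,2,3,4,5}->{1,2,3,4}; W {1,2,4,5}->{2,4,5}
Constraint 2 (W != V) on D(W)={2,4,5} D(V)={1,2,3,4}: no change
So after constraint 2: D(W) = {2,4,5}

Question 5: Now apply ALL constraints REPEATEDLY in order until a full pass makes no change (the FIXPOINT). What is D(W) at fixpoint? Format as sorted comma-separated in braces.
Answer: {2,4,5}

Derivation:
pass 0 (initial): D(W)={1,2,4,5}
pass 1: U {1,2,3,4,5}->{2,3,4,5}; V {1,2,3,4,5}->{1,2,3,4}; W {1,2,4,5}->{2,4,5}
pass 2: no change
Fixpoint after 2 passes: D(W) = {2,4,5}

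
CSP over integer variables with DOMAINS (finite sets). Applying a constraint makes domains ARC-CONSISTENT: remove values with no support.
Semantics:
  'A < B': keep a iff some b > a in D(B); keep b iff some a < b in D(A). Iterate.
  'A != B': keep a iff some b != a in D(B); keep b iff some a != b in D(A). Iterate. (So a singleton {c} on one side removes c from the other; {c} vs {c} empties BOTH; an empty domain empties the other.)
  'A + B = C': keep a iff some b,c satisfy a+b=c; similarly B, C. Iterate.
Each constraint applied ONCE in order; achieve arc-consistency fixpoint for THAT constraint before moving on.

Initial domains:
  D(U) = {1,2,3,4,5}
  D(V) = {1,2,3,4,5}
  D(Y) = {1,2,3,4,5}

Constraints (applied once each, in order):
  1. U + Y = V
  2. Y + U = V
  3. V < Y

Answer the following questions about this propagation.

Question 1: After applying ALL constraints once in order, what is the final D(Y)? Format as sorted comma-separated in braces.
Answer: {3,4}

Derivation:
Constraint 1 (U + Y = V) on D(U)={1,2,3,4,5} D(Y)={1,2,3,4,5} D(V)={1,2,3,4,5}: U {1,2,3,4,5}->{1,2,3,4}; Y {1,2,3,4,5}->{1,2,3,4}; V {1,2,3,4,5}->{2,3,4,5}
Constraint 2 (Y + U = V) on D(Y)={1,2,3,4} D(U)={1,2,3,4} D(V)={2,3,4,5}: no change
Constraint 3 (V < Y) on D(V)={2,3,4,5} D(Y)={1,2,3,4}: V {2,3,4,5}->{2,3}; Y {1,2,3,4}->{3,4}
So after all 3 constraints: D(Y) = {3,4}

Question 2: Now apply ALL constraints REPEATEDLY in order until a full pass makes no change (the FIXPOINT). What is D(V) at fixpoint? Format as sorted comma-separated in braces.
Answer: {}

Derivation:
pass 0 (initial): D(V)={1,2,3,4,5}
pass 1: U {1,2,3,4,5}->{1,2,3,4}; V {1,2,3,4,5}->{2,3}; Y {1,2,3,4,5}->{3,4}
pass 2: U {1,2,3,4}->{}; V {2,3}->{}; Y {3,4}->{}
pass 3: no change
Fixpoint after 3 passes: D(V) = {}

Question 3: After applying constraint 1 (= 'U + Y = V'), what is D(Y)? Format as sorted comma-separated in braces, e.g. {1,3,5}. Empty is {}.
Answer: {1,2,3,4}

Derivation:
Constraint 1 (U + Y = V) on D(U)={1,2,3,4,5} D(Y)={1,2,3,4,5} D(V)={1,2,3,4,5}: U {1,2,3,4,5}->{1,2,3,4}; Y {1,2,3,4,5}->{1,2,3,4}; V {1,2,3,4,5}->{2,3,4,5}
So after constraint 1: D(Y) = {1,2,3,4}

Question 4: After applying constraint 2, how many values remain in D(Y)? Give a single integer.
Constraint 1 (U + Y = V) on D(U)={1,2,3,4,5} D(Y)={1,2,3,4,5} D(V)={1,2,3,4,5}: U {1,2,3,4,5}->{1,2,3,4}; Y {1,2,3,4,5}->{1,2,3,4}; V {1,2,3,4,5}->{2,3,4,5}
Constraint 2 (Y + U = V) on D(Y)={1,2,3,4} D(U)={1,2,3,4} D(V)={2,3,4,5}: no change
So after constraint 2: D(Y)={1,2,3,4}, size = 4

Answer: 4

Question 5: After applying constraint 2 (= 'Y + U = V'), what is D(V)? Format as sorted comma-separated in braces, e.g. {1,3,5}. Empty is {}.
Constraint 1 (U + Y = V) on D(U)={1,2,3,4,5} D(Y)={1,2,3,4,5} D(V)={1,2,3,4,5}: U {1,2,3,4,5}->{1,2,3,4}; Y {1,2,3,4,5}->{1,2,3,4}; V {1,2,3,4,5}->{2,3,4,5}
Constraint 2 (Y + U = V) on D(Y)={1,2,3,4} D(U)={1,2,3,4} D(V)={2,3,4,5}: no change
So after constraint 2: D(V) = {2,3,4,5}

Answer: {2,3,4,5}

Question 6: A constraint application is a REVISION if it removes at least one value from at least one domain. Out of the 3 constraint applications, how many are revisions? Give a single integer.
Constraint 1 (U + Y = V) on D(U)={1,2,3,4,5} D(Y)={1,2,3,4,5} D(V)={1,2,3,4,5}: U {1,2,3,4,5}->{1,2,3,4}; Y {1,2,3,4,5}->{1,2,3,4}; V {1,2,3,4,5}->{2,3,4,5} => REVISION
Constraint 2 (Y + U = V) on D(Y)={1,2,3,4} D(U)={1,2,3,4} D(V)={2,3,4,5}: no change => not a revision
Constraint 3 (V < Y) on D(V)={2,3,4,5} D(Y)={1,2,3,4}: V {2,3,4,5}->{2,3}; Y {1,2,3,4}->{3,4} => REVISION
Total revisions = 2

Answer: 2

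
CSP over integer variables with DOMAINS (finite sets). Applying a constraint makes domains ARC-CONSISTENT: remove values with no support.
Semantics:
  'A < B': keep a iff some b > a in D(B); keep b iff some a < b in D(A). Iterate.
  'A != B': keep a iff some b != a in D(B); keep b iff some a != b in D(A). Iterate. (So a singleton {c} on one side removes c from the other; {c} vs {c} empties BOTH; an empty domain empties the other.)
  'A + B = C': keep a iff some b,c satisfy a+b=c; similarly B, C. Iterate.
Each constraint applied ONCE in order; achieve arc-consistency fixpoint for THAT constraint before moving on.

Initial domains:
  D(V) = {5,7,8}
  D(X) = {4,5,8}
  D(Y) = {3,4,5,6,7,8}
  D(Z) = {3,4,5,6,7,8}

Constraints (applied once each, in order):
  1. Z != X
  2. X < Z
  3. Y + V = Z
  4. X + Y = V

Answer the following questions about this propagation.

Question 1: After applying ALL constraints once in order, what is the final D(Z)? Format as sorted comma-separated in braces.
Answer: {8}

Derivation:
Constraint 1 (Z != X) on D(Z)={3,4,5,6,7,8} D(X)={4,5,8}: no change
Constraint 2 (X < Z) on D(X)={4,5,8} D(Z)={3,4,5,6,7,8}: X {4,5,8}->{4,5}; Z {3,4,5,6,7,8}->{5,6,7,8}
Constraint 3 (Y + V = Z) on D(Y)={3,4,5,6,7,8} D(V)={5,7,8} D(Z)={5,6,7,8}: Y {3,4,5,6,7,8}->{3}; V {5,7,8}->{5}; Z {5,6,7,8}->{8}
Constraint 4 (X + Y = V) on D(X)={4,5} D(Y)={3} D(V)={5}: X {4,5}->{}; Y {3}->{}; V {5}->{}
So after all 4 constraints: D(Z) = {8}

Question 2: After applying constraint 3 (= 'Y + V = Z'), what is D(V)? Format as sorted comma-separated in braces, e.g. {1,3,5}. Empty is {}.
Answer: {5}

Derivation:
Constraint 1 (Z != X) on D(Z)={3,4,5,6,7,8} D(X)={4,5,8}: no change
Constraint 2 (X < Z) on D(X)={4,5,8} D(Z)={3,4,5,6,7,8}: X {4,5,8}->{4,5}; Z {3,4,5,6,7,8}->{5,6,7,8}
Constraint 3 (Y + V = Z) on D(Y)={3,4,5,6,7,8} D(V)={5,7,8} D(Z)={5,6,7,8}: Y {3,4,5,6,7,8}->{3}; V {5,7,8}->{5}; Z {5,6,7,8}->{8}
So after constraint 3: D(V) = {5}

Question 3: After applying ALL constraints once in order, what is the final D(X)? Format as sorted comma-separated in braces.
Constraint 1 (Z != X) on D(Z)={3,4,5,6,7,8} D(X)={4,5,8}: no change
Constraint 2 (X < Z) on D(X)={4,5,8} D(Z)={3,4,5,6,7,8}: X {4,5,8}->{4,5}; Z {3,4,5,6,7,8}->{5,6,7,8}
Constraint 3 (Y + V = Z) on D(Y)={3,4,5,6,7,8} D(V)={5,7,8} D(Z)={5,6,7,8}: Y {3,4,5,6,7,8}->{3}; V {5,7,8}->{5}; Z {5,6,7,8}->{8}
Constraint 4 (X + Y = V) on D(X)={4,5} D(Y)={3} D(V)={5}: X {4,5}->{}; Y {3}->{}; V {5}->{}
So after all 4 constraints: D(X) = {}

Answer: {}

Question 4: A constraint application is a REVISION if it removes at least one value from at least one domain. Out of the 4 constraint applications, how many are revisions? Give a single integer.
Constraint 1 (Z != X) on D(Z)={3,4,5,6,7,8} D(X)={4,5,8}: no change => not a revision
Constraint 2 (X < Z) on D(X)={4,5,8} D(Z)={3,4,5,6,7,8}: X {4,5,8}->{4,5}; Z {3,4,5,6,7,8}->{5,6,7,8} => REVISION
Constraint 3 (Y + V = Z) on D(Y)={3,4,5,6,7,8} D(V)={5,7,8} D(Z)={5,6,7,8}: Y {3,4,5,6,7,8}->{3}; V {5,7,8}->{5}; Z {5,6,7,8}->{8} => REVISION
Constraint 4 (X + Y = V) on D(X)={4,5} D(Y)={3} D(V)={5}: X {4,5}->{}; Y {3}->{}; V {5}->{} => REVISION
Total revisions = 3

Answer: 3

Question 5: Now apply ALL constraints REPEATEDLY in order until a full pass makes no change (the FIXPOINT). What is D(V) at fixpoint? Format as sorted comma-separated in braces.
pass 0 (initial): D(V)={5,7,8}
pass 1: V {5,7,8}->{}; X {4,5,8}->{}; Y {3,4,5,6,7,8}->{}; Z {3,4,5,6,7,8}->{8}
pass 2: Z {8}->{}
pass 3: no change
Fixpoint after 3 passes: D(V) = {}

Answer: {}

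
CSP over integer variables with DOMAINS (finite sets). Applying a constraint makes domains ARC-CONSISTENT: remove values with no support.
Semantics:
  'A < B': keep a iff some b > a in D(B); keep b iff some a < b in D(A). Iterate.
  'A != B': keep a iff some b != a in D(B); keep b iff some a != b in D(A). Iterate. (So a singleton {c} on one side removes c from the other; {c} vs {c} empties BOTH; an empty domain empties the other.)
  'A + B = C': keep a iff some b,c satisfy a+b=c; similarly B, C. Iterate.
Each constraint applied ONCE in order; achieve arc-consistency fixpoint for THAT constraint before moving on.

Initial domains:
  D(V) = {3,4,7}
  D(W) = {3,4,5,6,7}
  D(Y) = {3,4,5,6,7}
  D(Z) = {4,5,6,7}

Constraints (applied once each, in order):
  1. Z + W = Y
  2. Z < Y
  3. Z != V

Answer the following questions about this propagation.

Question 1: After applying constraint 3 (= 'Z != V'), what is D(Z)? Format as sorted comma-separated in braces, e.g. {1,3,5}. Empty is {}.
Answer: {4}

Derivation:
Constraint 1 (Z + W = Y) on D(Z)={4,5,6,7} D(W)={3,4,5,6,7} D(Y)={3,4,5,6,7}: Z {4,5,6,7}->{4}; W {3,4,5,6,7}->{3}; Y {3,4,5,6,7}->{7}
Constraint 2 (Z < Y) on D(Z)={4} D(Y)={7}: no change
Constraint 3 (Z != V) on D(Z)={4} D(V)={3,4,7}: V {3,4,7}->{3,7}
So after constraint 3: D(Z) = {4}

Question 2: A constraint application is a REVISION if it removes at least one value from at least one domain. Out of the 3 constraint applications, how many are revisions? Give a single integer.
Constraint 1 (Z + W = Y) on D(Z)={4,5,6,7} D(W)={3,4,5,6,7} D(Y)={3,4,5,6,7}: Z {4,5,6,7}->{4}; W {3,4,5,6,7}->{3}; Y {3,4,5,6,7}->{7} => REVISION
Constraint 2 (Z < Y) on D(Z)={4} D(Y)={7}: no change => not a revision
Constraint 3 (Z != V) on D(Z)={4} D(V)={3,4,7}: V {3,4,7}->{3,7} => REVISION
Total revisions = 2

Answer: 2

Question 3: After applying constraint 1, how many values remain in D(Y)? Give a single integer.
Answer: 1

Derivation:
Constraint 1 (Z + W = Y) on D(Z)={4,5,6,7} D(W)={3,4,5,6,7} D(Y)={3,4,5,6,7}: Z {4,5,6,7}->{4}; W {3,4,5,6,7}->{3}; Y {3,4,5,6,7}->{7}
So after constraint 1: D(Y)={7}, size = 1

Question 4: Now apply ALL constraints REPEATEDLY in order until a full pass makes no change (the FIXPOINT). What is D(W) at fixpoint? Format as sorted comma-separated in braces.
Answer: {3}

Derivation:
pass 0 (initial): D(W)={3,4,5,6,7}
pass 1: V {3,4,7}->{3,7}; W {3,4,5,6,7}->{3}; Y {3,4,5,6,7}->{7}; Z {4,5,6,7}->{4}
pass 2: no change
Fixpoint after 2 passes: D(W) = {3}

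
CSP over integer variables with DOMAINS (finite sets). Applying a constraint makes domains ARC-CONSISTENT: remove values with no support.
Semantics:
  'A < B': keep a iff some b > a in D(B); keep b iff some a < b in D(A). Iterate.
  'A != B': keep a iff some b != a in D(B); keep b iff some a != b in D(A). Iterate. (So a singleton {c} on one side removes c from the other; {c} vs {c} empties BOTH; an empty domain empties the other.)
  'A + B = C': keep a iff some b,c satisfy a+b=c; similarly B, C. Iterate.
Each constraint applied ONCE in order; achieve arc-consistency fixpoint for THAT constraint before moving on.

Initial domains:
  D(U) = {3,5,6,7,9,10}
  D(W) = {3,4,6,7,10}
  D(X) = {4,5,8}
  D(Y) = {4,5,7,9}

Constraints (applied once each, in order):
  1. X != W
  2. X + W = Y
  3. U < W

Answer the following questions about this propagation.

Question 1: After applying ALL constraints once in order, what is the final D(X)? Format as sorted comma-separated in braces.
Answer: {4,5}

Derivation:
Constraint 1 (X != W) on D(X)={4,5,8} D(W)={3,4,6,7,10}: no change
Constraint 2 (X + W = Y) on D(X)={4,5,8} D(W)={3,4,6,7,10} D(Y)={4,5,7,9}: X {4,5,8}->{4,5}; W {3,4,6,7,10}->{3,4}; Y {4,5,7,9}->{7,9}
Constraint 3 (U < W) on D(U)={3,5,6,7,9,10} D(W)={3,4}: U {3,5,6,7,9,10}->{3}; W {3,4}->{4}
So after all 3 constraints: D(X) = {4,5}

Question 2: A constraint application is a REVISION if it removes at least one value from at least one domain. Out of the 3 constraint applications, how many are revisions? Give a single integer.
Answer: 2

Derivation:
Constraint 1 (X != W) on D(X)={4,5,8} D(W)={3,4,6,7,10}: no change => not a revision
Constraint 2 (X + W = Y) on D(X)={4,5,8} D(W)={3,4,6,7,10} D(Y)={4,5,7,9}: X {4,5,8}->{4,5}; W {3,4,6,7,10}->{3,4}; Y {4,5,7,9}->{7,9} => REVISION
Constraint 3 (U < W) on D(U)={3,5,6,7,9,10} D(W)={3,4}: U {3,5,6,7,9,10}->{3}; W {3,4}->{4} => REVISION
Total revisions = 2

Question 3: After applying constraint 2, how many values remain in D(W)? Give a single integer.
Constraint 1 (X != W) on D(X)={4,5,8} D(W)={3,4,6,7,10}: no change
Constraint 2 (X + W = Y) on D(X)={4,5,8} D(W)={3,4,6,7,10} D(Y)={4,5,7,9}: X {4,5,8}->{4,5}; W {3,4,6,7,10}->{3,4}; Y {4,5,7,9}->{7,9}
So after constraint 2: D(W)={3,4}, size = 2

Answer: 2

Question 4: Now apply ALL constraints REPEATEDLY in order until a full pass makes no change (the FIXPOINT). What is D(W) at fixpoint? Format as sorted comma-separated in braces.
pass 0 (initial): D(W)={3,4,6,7,10}
pass 1: U {3,5,6,7,9,10}->{3}; W {3,4,6,7,10}->{4}; X {4,5,8}->{4,5}; Y {4,5,7,9}->{7,9}
pass 2: X {4,5}->{5}; Y {7,9}->{9}
pass 3: no change
Fixpoint after 3 passes: D(W) = {4}

Answer: {4}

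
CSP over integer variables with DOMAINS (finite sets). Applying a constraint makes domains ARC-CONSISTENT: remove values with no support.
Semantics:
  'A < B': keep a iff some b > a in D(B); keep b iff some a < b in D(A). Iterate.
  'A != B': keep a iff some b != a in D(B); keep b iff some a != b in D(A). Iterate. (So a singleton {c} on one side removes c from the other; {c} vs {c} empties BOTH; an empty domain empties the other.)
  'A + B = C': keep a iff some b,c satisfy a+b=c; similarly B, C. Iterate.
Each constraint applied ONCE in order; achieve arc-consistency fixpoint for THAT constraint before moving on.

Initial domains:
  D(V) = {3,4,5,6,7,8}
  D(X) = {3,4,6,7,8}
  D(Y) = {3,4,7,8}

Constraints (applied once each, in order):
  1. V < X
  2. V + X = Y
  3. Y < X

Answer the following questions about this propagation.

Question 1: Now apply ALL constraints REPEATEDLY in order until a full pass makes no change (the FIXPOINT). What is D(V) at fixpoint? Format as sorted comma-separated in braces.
Answer: {}

Derivation:
pass 0 (initial): D(V)={3,4,5,6,7,8}
pass 1: V {3,4,5,6,7,8}->{3,4}; X {3,4,6,7,8}->{}; Y {3,4,7,8}->{}
pass 2: V {3,4}->{}
pass 3: no change
Fixpoint after 3 passes: D(V) = {}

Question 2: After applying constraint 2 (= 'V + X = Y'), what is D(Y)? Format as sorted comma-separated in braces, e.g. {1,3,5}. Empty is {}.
Constraint 1 (V < X) on D(V)={3,4,5,6,7,8} D(X)={3,4,6,7,8}: V {3,4,5,6,7,8}->{3,4,5,6,7}; X {3,4,6,7,8}->{4,6,7,8}
Constraint 2 (V + X = Y) on D(V)={3,4,5,6,7} D(X)={4,6,7,8} D(Y)={3,4,7,8}: V {3,4,5,6,7}->{3,4}; X {4,6,7,8}->{4}; Y {3,4,7,8}->{7,8}
So after constraint 2: D(Y) = {7,8}

Answer: {7,8}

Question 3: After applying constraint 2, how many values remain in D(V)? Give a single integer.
Constraint 1 (V < X) on D(V)={3,4,5,6,7,8} D(X)={3,4,6,7,8}: V {3,4,5,6,7,8}->{3,4,5,6,7}; X {3,4,6,7,8}->{4,6,7,8}
Constraint 2 (V + X = Y) on D(V)={3,4,5,6,7} D(X)={4,6,7,8} D(Y)={3,4,7,8}: V {3,4,5,6,7}->{3,4}; X {4,6,7,8}->{4}; Y {3,4,7,8}->{7,8}
So after constraint 2: D(V)={3,4}, size = 2

Answer: 2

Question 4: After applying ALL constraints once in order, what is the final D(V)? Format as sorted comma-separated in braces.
Constraint 1 (V < X) on D(V)={3,4,5,6,7,8} D(X)={3,4,6,7,8}: V {3,4,5,6,7,8}->{3,4,5,6,7}; X {3,4,6,7,8}->{4,6,7,8}
Constraint 2 (V + X = Y) on D(V)={3,4,5,6,7} D(X)={4,6,7,8} D(Y)={3,4,7,8}: V {3,4,5,6,7}->{3,4}; X {4,6,7,8}->{4}; Y {3,4,7,8}->{7,8}
Constraint 3 (Y < X) on D(Y)={7,8} D(X)={4}: Y {7,8}->{}; X {4}->{}
So after all 3 constraints: D(V) = {3,4}

Answer: {3,4}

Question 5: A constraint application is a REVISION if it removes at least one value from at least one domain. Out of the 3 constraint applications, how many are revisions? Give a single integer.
Constraint 1 (V < X) on D(V)={3,4,5,6,7,8} D(X)={3,4,6,7,8}: V {3,4,5,6,7,8}->{3,4,5,6,7}; X {3,4,6,7,8}->{4,6,7,8} => REVISION
Constraint 2 (V + X = Y) on D(V)={3,4,5,6,7} D(X)={4,6,7,8} D(Y)={3,4,7,8}: V {3,4,5,6,7}->{3,4}; X {4,6,7,8}->{4}; Y {3,4,7,8}->{7,8} => REVISION
Constraint 3 (Y < X) on D(Y)={7,8} D(X)={4}: Y {7,8}->{}; X {4}->{} => REVISION
Total revisions = 3

Answer: 3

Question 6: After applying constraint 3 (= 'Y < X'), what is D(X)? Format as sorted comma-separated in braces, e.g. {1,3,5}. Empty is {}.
Constraint 1 (V < X) on D(V)={3,4,5,6,7,8} D(X)={3,4,6,7,8}: V {3,4,5,6,7,8}->{3,4,5,6,7}; X {3,4,6,7,8}->{4,6,7,8}
Constraint 2 (V + X = Y) on D(V)={3,4,5,6,7} D(X)={4,6,7,8} D(Y)={3,4,7,8}: V {3,4,5,6,7}->{3,4}; X {4,6,7,8}->{4}; Y {3,4,7,8}->{7,8}
Constraint 3 (Y < X) on D(Y)={7,8} D(X)={4}: Y {7,8}->{}; X {4}->{}
So after constraint 3: D(X) = {}

Answer: {}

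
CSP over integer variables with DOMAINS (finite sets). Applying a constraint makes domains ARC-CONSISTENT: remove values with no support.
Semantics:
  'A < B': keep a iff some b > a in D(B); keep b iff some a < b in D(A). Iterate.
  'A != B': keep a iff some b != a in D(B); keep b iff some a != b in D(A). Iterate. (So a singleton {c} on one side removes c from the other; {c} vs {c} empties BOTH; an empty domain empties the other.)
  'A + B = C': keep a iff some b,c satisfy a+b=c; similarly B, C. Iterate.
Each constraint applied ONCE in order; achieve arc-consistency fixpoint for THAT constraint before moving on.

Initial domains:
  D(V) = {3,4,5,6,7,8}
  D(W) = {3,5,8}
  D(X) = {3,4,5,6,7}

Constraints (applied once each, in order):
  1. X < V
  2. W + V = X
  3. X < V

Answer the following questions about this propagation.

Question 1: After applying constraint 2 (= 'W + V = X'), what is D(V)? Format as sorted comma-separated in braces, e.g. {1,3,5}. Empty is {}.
Constraint 1 (X < V) on D(X)={3,4,5,6,7} D(V)={3,4,5,6,7,8}: V {3,4,5,6,7,8}->{4,5,6,7,8}
Constraint 2 (W + V = X) on D(W)={3,5,8} D(V)={4,5,6,7,8} D(X)={3,4,5,6,7}: W {3,5,8}->{3}; V {4,5,6,7,8}->{4}; X {3,4,5,6,7}->{7}
So after constraint 2: D(V) = {4}

Answer: {4}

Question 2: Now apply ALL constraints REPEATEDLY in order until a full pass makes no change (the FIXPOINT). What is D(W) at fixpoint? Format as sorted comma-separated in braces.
Answer: {}

Derivation:
pass 0 (initial): D(W)={3,5,8}
pass 1: V {3,4,5,6,7,8}->{}; W {3,5,8}->{3}; X {3,4,5,6,7}->{}
pass 2: W {3}->{}
pass 3: no change
Fixpoint after 3 passes: D(W) = {}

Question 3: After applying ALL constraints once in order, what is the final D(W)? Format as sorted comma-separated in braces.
Answer: {3}

Derivation:
Constraint 1 (X < V) on D(X)={3,4,5,6,7} D(V)={3,4,5,6,7,8}: V {3,4,5,6,7,8}->{4,5,6,7,8}
Constraint 2 (W + V = X) on D(W)={3,5,8} D(V)={4,5,6,7,8} D(X)={3,4,5,6,7}: W {3,5,8}->{3}; V {4,5,6,7,8}->{4}; X {3,4,5,6,7}->{7}
Constraint 3 (X < V) on D(X)={7} D(V)={4}: X {7}->{}; V {4}->{}
So after all 3 constraints: D(W) = {3}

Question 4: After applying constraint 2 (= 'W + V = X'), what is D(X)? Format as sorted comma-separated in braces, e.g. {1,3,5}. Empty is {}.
Constraint 1 (X < V) on D(X)={3,4,5,6,7} D(V)={3,4,5,6,7,8}: V {3,4,5,6,7,8}->{4,5,6,7,8}
Constraint 2 (W + V = X) on D(W)={3,5,8} D(V)={4,5,6,7,8} D(X)={3,4,5,6,7}: W {3,5,8}->{3}; V {4,5,6,7,8}->{4}; X {3,4,5,6,7}->{7}
So after constraint 2: D(X) = {7}

Answer: {7}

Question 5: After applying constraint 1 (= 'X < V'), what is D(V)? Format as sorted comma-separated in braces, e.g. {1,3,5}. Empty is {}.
Constraint 1 (X < V) on D(X)={3,4,5,6,7} D(V)={3,4,5,6,7,8}: V {3,4,5,6,7,8}->{4,5,6,7,8}
So after constraint 1: D(V) = {4,5,6,7,8}

Answer: {4,5,6,7,8}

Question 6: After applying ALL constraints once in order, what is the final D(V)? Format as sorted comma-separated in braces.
Answer: {}

Derivation:
Constraint 1 (X < V) on D(X)={3,4,5,6,7} D(V)={3,4,5,6,7,8}: V {3,4,5,6,7,8}->{4,5,6,7,8}
Constraint 2 (W + V = X) on D(W)={3,5,8} D(V)={4,5,6,7,8} D(X)={3,4,5,6,7}: W {3,5,8}->{3}; V {4,5,6,7,8}->{4}; X {3,4,5,6,7}->{7}
Constraint 3 (X < V) on D(X)={7} D(V)={4}: X {7}->{}; V {4}->{}
So after all 3 constraints: D(V) = {}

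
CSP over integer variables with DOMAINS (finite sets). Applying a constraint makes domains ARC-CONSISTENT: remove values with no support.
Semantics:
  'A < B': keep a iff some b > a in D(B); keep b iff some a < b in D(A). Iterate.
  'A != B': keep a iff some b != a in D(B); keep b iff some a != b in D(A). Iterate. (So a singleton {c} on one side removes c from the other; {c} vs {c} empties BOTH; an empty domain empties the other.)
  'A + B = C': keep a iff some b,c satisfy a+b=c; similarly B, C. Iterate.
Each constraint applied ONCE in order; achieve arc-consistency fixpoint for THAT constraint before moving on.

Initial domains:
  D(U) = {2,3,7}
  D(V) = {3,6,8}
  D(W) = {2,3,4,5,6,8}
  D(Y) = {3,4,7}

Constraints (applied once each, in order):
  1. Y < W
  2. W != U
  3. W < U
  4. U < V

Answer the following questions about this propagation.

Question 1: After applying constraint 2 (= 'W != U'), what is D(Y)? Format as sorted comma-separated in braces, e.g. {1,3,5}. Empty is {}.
Constraint 1 (Y < W) on D(Y)={3,4,7} D(W)={2,3,4,5,6,8}: W {2,3,4,5,6,8}->{4,5,6,8}
Constraint 2 (W != U) on D(W)={4,5,6,8} D(U)={2,3,7}: no change
So after constraint 2: D(Y) = {3,4,7}

Answer: {3,4,7}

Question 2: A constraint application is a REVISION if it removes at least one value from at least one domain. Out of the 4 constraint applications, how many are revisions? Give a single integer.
Constraint 1 (Y < W) on D(Y)={3,4,7} D(W)={2,3,4,5,6,8}: W {2,3,4,5,6,8}->{4,5,6,8} => REVISION
Constraint 2 (W != U) on D(W)={4,5,6,8} D(U)={2,3,7}: no change => not a revision
Constraint 3 (W < U) on D(W)={4,5,6,8} D(U)={2,3,7}: W {4,5,6,8}->{4,5,6}; U {2,3,7}->{7} => REVISION
Constraint 4 (U < V) on D(U)={7} D(V)={3,6,8}: V {3,6,8}->{8} => REVISION
Total revisions = 3

Answer: 3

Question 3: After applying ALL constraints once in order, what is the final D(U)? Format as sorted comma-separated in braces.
Answer: {7}

Derivation:
Constraint 1 (Y < W) on D(Y)={3,4,7} D(W)={2,3,4,5,6,8}: W {2,3,4,5,6,8}->{4,5,6,8}
Constraint 2 (W != U) on D(W)={4,5,6,8} D(U)={2,3,7}: no change
Constraint 3 (W < U) on D(W)={4,5,6,8} D(U)={2,3,7}: W {4,5,6,8}->{4,5,6}; U {2,3,7}->{7}
Constraint 4 (U < V) on D(U)={7} D(V)={3,6,8}: V {3,6,8}->{8}
So after all 4 constraints: D(U) = {7}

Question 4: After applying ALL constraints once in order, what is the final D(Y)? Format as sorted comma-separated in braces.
Constraint 1 (Y < W) on D(Y)={3,4,7} D(W)={2,3,4,5,6,8}: W {2,3,4,5,6,8}->{4,5,6,8}
Constraint 2 (W != U) on D(W)={4,5,6,8} D(U)={2,3,7}: no change
Constraint 3 (W < U) on D(W)={4,5,6,8} D(U)={2,3,7}: W {4,5,6,8}->{4,5,6}; U {2,3,7}->{7}
Constraint 4 (U < V) on D(U)={7} D(V)={3,6,8}: V {3,6,8}->{8}
So after all 4 constraints: D(Y) = {3,4,7}

Answer: {3,4,7}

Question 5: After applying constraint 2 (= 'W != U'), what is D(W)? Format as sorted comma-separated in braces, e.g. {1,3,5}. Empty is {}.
Answer: {4,5,6,8}

Derivation:
Constraint 1 (Y < W) on D(Y)={3,4,7} D(W)={2,3,4,5,6,8}: W {2,3,4,5,6,8}->{4,5,6,8}
Constraint 2 (W != U) on D(W)={4,5,6,8} D(U)={2,3,7}: no change
So after constraint 2: D(W) = {4,5,6,8}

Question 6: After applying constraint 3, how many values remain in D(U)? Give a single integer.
Answer: 1

Derivation:
Constraint 1 (Y < W) on D(Y)={3,4,7} D(W)={2,3,4,5,6,8}: W {2,3,4,5,6,8}->{4,5,6,8}
Constraint 2 (W != U) on D(W)={4,5,6,8} D(U)={2,3,7}: no change
Constraint 3 (W < U) on D(W)={4,5,6,8} D(U)={2,3,7}: W {4,5,6,8}->{4,5,6}; U {2,3,7}->{7}
So after constraint 3: D(U)={7}, size = 1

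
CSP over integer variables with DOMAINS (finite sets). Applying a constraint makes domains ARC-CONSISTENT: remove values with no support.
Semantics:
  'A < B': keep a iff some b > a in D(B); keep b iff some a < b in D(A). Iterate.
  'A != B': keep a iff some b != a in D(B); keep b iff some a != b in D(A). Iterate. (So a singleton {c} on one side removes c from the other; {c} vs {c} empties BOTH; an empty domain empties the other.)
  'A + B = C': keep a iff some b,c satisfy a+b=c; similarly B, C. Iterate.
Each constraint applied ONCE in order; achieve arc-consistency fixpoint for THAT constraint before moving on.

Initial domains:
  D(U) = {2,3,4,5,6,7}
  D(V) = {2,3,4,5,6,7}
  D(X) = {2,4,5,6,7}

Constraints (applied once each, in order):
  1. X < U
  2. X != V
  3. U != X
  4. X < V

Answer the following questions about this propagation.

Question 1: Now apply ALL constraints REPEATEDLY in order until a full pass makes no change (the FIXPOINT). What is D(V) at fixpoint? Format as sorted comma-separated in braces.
Answer: {3,4,5,6,7}

Derivation:
pass 0 (initial): D(V)={2,3,4,5,6,7}
pass 1: U {2,3,4,5,6,7}->{3,4,5,6,7}; V {2,3,4,5,6,7}->{3,4,5,6,7}; X {2,4,5,6,7}->{2,4,5,6}
pass 2: no change
Fixpoint after 2 passes: D(V) = {3,4,5,6,7}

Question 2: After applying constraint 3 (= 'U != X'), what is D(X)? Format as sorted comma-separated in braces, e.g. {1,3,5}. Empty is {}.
Constraint 1 (X < U) on D(X)={2,4,5,6,7} D(U)={2,3,4,5,6,7}: X {2,4,5,6,7}->{2,4,5,6}; U {2,3,4,5,6,7}->{3,4,5,6,7}
Constraint 2 (X != V) on D(X)={2,4,5,6} D(V)={2,3,4,5,6,7}: no change
Constraint 3 (U != X) on D(U)={3,4,5,6,7} D(X)={2,4,5,6}: no change
So after constraint 3: D(X) = {2,4,5,6}

Answer: {2,4,5,6}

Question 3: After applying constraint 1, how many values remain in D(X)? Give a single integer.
Constraint 1 (X < U) on D(X)={2,4,5,6,7} D(U)={2,3,4,5,6,7}: X {2,4,5,6,7}->{2,4,5,6}; U {2,3,4,5,6,7}->{3,4,5,6,7}
So after constraint 1: D(X)={2,4,5,6}, size = 4

Answer: 4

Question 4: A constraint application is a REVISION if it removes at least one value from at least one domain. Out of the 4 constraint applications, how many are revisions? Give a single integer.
Answer: 2

Derivation:
Constraint 1 (X < U) on D(X)={2,4,5,6,7} D(U)={2,3,4,5,6,7}: X {2,4,5,6,7}->{2,4,5,6}; U {2,3,4,5,6,7}->{3,4,5,6,7} => REVISION
Constraint 2 (X != V) on D(X)={2,4,5,6} D(V)={2,3,4,5,6,7}: no change => not a revision
Constraint 3 (U != X) on D(U)={3,4,5,6,7} D(X)={2,4,5,6}: no change => not a revision
Constraint 4 (X < V) on D(X)={2,4,5,6} D(V)={2,3,4,5,6,7}: V {2,3,4,5,6,7}->{3,4,5,6,7} => REVISION
Total revisions = 2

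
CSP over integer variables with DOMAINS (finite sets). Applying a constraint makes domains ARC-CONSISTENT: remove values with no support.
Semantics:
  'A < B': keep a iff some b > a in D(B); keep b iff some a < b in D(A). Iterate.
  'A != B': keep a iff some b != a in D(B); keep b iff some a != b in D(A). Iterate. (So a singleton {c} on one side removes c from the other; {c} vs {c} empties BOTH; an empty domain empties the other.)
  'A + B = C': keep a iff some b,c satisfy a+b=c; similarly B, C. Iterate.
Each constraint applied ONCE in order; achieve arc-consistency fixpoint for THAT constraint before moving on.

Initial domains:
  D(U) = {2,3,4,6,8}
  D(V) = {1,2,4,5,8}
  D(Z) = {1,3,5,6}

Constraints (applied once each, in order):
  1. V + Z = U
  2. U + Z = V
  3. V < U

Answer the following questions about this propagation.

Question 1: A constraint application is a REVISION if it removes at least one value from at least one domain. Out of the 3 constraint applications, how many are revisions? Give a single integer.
Answer: 3

Derivation:
Constraint 1 (V + Z = U) on D(V)={1,2,4,5,8} D(Z)={1,3,5,6} D(U)={2,3,4,6,8}: V {1,2,4,5,8}->{1,2,5} => REVISION
Constraint 2 (U + Z = V) on D(U)={2,3,4,6,8} D(Z)={1,3,5,6} D(V)={1,2,5}: U {2,3,4,6,8}->{2,4}; Z {1,3,5,6}->{1,3}; V {1,2,5}->{5} => REVISION
Constraint 3 (V < U) on D(V)={5} D(U)={2,4}: V {5}->{}; U {2,4}->{} => REVISION
Total revisions = 3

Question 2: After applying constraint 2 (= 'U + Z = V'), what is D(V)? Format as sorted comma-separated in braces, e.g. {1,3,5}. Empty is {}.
Constraint 1 (V + Z = U) on D(V)={1,2,4,5,8} D(Z)={1,3,5,6} D(U)={2,3,4,6,8}: V {1,2,4,5,8}->{1,2,5}
Constraint 2 (U + Z = V) on D(U)={2,3,4,6,8} D(Z)={1,3,5,6} D(V)={1,2,5}: U {2,3,4,6,8}->{2,4}; Z {1,3,5,6}->{1,3}; V {1,2,5}->{5}
So after constraint 2: D(V) = {5}

Answer: {5}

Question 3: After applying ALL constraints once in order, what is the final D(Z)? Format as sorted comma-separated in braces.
Answer: {1,3}

Derivation:
Constraint 1 (V + Z = U) on D(V)={1,2,4,5,8} D(Z)={1,3,5,6} D(U)={2,3,4,6,8}: V {1,2,4,5,8}->{1,2,5}
Constraint 2 (U + Z = V) on D(U)={2,3,4,6,8} D(Z)={1,3,5,6} D(V)={1,2,5}: U {2,3,4,6,8}->{2,4}; Z {1,3,5,6}->{1,3}; V {1,2,5}->{5}
Constraint 3 (V < U) on D(V)={5} D(U)={2,4}: V {5}->{}; U {2,4}->{}
So after all 3 constraints: D(Z) = {1,3}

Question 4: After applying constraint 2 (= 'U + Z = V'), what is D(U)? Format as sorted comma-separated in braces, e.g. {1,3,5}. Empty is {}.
Answer: {2,4}

Derivation:
Constraint 1 (V + Z = U) on D(V)={1,2,4,5,8} D(Z)={1,3,5,6} D(U)={2,3,4,6,8}: V {1,2,4,5,8}->{1,2,5}
Constraint 2 (U + Z = V) on D(U)={2,3,4,6,8} D(Z)={1,3,5,6} D(V)={1,2,5}: U {2,3,4,6,8}->{2,4}; Z {1,3,5,6}->{1,3}; V {1,2,5}->{5}
So after constraint 2: D(U) = {2,4}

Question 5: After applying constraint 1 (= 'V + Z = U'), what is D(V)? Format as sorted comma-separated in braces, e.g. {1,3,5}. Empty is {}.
Constraint 1 (V + Z = U) on D(V)={1,2,4,5,8} D(Z)={1,3,5,6} D(U)={2,3,4,6,8}: V {1,2,4,5,8}->{1,2,5}
So after constraint 1: D(V) = {1,2,5}

Answer: {1,2,5}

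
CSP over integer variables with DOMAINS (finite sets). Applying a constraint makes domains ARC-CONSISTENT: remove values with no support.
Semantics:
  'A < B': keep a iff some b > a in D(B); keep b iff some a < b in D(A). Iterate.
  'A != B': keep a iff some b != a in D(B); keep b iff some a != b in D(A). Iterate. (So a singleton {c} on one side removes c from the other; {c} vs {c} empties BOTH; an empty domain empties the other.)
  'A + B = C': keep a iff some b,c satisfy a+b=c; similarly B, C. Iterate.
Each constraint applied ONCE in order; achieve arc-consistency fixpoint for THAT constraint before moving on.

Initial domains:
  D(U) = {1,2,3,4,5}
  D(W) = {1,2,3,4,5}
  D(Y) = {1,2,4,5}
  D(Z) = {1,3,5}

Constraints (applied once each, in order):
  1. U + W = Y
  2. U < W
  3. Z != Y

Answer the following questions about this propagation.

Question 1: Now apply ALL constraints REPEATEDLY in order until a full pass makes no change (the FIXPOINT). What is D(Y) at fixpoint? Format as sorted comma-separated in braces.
Answer: {4,5}

Derivation:
pass 0 (initial): D(Y)={1,2,4,5}
pass 1: U {1,2,3,4,5}->{1,2,3}; W {1,2,3,4,5}->{2,3,4}; Y {1,2,4,5}->{2,4,5}
pass 2: Y {2,4,5}->{4,5}
pass 3: no change
Fixpoint after 3 passes: D(Y) = {4,5}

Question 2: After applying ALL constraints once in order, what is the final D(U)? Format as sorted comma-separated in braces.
Constraint 1 (U + W = Y) on D(U)={1,2,3,4,5} D(W)={1,2,3,4,5} D(Y)={1,2,4,5}: U {1,2,3,4,5}->{1,2,3,4}; W {1,2,3,4,5}->{1,2,3,4}; Y {1,2,4,5}->{2,4,5}
Constraint 2 (U < W) on D(U)={1,2,3,4} D(W)={1,2,3,4}: U {1,2,3,4}->{1,2,3}; W {1,2,3,4}->{2,3,4}
Constraint 3 (Z != Y) on D(Z)={1,3,5} D(Y)={2,4,5}: no change
So after all 3 constraints: D(U) = {1,2,3}

Answer: {1,2,3}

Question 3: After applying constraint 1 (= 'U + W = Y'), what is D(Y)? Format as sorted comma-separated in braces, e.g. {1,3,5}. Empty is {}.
Constraint 1 (U + W = Y) on D(U)={1,2,3,4,5} D(W)={1,2,3,4,5} D(Y)={1,2,4,5}: U {1,2,3,4,5}->{1,2,3,4}; W {1,2,3,4,5}->{1,2,3,4}; Y {1,2,4,5}->{2,4,5}
So after constraint 1: D(Y) = {2,4,5}

Answer: {2,4,5}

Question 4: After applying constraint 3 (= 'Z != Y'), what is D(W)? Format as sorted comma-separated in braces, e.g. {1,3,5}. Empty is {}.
Answer: {2,3,4}

Derivation:
Constraint 1 (U + W = Y) on D(U)={1,2,3,4,5} D(W)={1,2,3,4,5} D(Y)={1,2,4,5}: U {1,2,3,4,5}->{1,2,3,4}; W {1,2,3,4,5}->{1,2,3,4}; Y {1,2,4,5}->{2,4,5}
Constraint 2 (U < W) on D(U)={1,2,3,4} D(W)={1,2,3,4}: U {1,2,3,4}->{1,2,3}; W {1,2,3,4}->{2,3,4}
Constraint 3 (Z != Y) on D(Z)={1,3,5} D(Y)={2,4,5}: no change
So after constraint 3: D(W) = {2,3,4}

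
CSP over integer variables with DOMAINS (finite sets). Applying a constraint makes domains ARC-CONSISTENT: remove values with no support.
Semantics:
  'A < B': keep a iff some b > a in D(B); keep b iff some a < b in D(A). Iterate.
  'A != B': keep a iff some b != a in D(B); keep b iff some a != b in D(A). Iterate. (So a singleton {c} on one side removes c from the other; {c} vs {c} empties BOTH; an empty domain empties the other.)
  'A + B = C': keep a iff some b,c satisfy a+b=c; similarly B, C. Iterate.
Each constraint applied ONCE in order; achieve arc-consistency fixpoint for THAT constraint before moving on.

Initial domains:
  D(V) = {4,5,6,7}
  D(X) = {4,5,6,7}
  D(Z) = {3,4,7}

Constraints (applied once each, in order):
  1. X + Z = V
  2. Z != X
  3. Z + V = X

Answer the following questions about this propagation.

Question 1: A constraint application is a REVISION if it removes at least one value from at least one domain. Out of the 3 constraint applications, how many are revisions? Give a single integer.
Answer: 2

Derivation:
Constraint 1 (X + Z = V) on D(X)={4,5,6,7} D(Z)={3,4,7} D(V)={4,5,6,7}: X {4,5,6,7}->{4}; Z {3,4,7}->{3}; V {4,5,6,7}->{7} => REVISION
Constraint 2 (Z != X) on D(Z)={3} D(X)={4}: no change => not a revision
Constraint 3 (Z + V = X) on D(Z)={3} D(V)={7} D(X)={4}: Z {3}->{}; V {7}->{}; X {4}->{} => REVISION
Total revisions = 2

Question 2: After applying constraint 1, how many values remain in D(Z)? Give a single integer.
Constraint 1 (X + Z = V) on D(X)={4,5,6,7} D(Z)={3,4,7} D(V)={4,5,6,7}: X {4,5,6,7}->{4}; Z {3,4,7}->{3}; V {4,5,6,7}->{7}
So after constraint 1: D(Z)={3}, size = 1

Answer: 1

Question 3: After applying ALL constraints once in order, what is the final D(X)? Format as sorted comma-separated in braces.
Constraint 1 (X + Z = V) on D(X)={4,5,6,7} D(Z)={3,4,7} D(V)={4,5,6,7}: X {4,5,6,7}->{4}; Z {3,4,7}->{3}; V {4,5,6,7}->{7}
Constraint 2 (Z != X) on D(Z)={3} D(X)={4}: no change
Constraint 3 (Z + V = X) on D(Z)={3} D(V)={7} D(X)={4}: Z {3}->{}; V {7}->{}; X {4}->{}
So after all 3 constraints: D(X) = {}

Answer: {}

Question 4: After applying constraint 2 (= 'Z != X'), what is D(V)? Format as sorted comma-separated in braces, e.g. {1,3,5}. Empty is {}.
Constraint 1 (X + Z = V) on D(X)={4,5,6,7} D(Z)={3,4,7} D(V)={4,5,6,7}: X {4,5,6,7}->{4}; Z {3,4,7}->{3}; V {4,5,6,7}->{7}
Constraint 2 (Z != X) on D(Z)={3} D(X)={4}: no change
So after constraint 2: D(V) = {7}

Answer: {7}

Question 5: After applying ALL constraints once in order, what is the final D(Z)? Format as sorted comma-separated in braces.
Constraint 1 (X + Z = V) on D(X)={4,5,6,7} D(Z)={3,4,7} D(V)={4,5,6,7}: X {4,5,6,7}->{4}; Z {3,4,7}->{3}; V {4,5,6,7}->{7}
Constraint 2 (Z != X) on D(Z)={3} D(X)={4}: no change
Constraint 3 (Z + V = X) on D(Z)={3} D(V)={7} D(X)={4}: Z {3}->{}; V {7}->{}; X {4}->{}
So after all 3 constraints: D(Z) = {}

Answer: {}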